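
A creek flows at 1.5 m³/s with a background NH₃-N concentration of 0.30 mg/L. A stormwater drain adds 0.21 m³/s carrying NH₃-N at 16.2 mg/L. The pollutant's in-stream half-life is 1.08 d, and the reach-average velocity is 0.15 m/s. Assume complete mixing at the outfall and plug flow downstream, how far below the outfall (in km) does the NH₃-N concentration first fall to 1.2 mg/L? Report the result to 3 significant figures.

12.7 km

Conservation of mass: C = (1.500·0.3000 + 0.2100·16.20) / 1.710 = 3.852/1.710 = 2.253 mg/L.
Half-life 1.08 d → k = ln 2 / 1.08 = 0.6418 d⁻¹.
Set 2.253·exp(−k·t) = 1.2 → t = ln(2.253/1.2)/k = 84780 s = 23.55 h.
Distance = v·t = 0.15·84780 = 12720 m = 12.72 km.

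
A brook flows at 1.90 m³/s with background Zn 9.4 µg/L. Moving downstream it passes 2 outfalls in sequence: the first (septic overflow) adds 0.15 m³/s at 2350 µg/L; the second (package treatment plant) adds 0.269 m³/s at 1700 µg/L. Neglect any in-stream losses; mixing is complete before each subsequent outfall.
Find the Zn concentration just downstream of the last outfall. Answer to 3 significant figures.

357 µg/L

After outfall 1: Q = 1.900 + 0.1500 = 2.050 m³/s; C = (1.900·9.400 + 0.1500·2350)/2.050 = 180.7 µg/L.
After outfall 2: Q = 2.050 + 0.2690 = 2.319 m³/s; C = (2.050·180.7 + 0.2690·1700)/2.319 = 356.9 µg/L.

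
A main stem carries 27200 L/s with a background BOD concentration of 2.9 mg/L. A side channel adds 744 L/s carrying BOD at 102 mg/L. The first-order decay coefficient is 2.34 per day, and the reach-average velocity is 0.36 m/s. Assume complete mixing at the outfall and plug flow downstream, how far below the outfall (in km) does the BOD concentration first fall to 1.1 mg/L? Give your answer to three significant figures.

21.5 km

Mixed concentration C = ΣQC/ΣQ = (27200·2.900 + 744.0·102.0) / 27940 = 154800/27940 = 5.539 mg/L.
Set 5.539·exp(−k·t) = 1.1 → t = ln(5.539/1.1)/k = 59680 s = 16.58 h.
Distance = v·t = 0.36·59680 = 21490 m = 21.49 km.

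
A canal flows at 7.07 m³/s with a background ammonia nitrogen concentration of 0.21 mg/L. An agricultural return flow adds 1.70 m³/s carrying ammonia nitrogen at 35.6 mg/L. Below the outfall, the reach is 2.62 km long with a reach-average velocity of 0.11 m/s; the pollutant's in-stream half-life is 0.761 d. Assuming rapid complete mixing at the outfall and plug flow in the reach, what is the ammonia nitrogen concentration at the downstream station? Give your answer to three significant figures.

5.50 mg/L

Conservation of mass: C = (7.070·0.2100 + 1.700·35.60) / 8.770 = 62.00/8.770 = 7.070 mg/L.
Travel time t = 2.62·1000 / 0.11 = 23820 s = 6.616 h.
Half-life 0.761 d → k = ln 2 / 0.761 = 0.9108 d⁻¹.
After decay, C = 7.070 × e^(−kt) = 7.070 × 0.7779 = 5.500 mg/L.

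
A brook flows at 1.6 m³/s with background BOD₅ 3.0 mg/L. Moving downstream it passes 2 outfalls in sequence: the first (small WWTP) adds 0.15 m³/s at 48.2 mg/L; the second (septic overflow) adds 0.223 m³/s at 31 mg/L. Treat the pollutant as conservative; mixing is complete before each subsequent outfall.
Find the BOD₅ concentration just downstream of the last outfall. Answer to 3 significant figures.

9.60 mg/L

After outfall 1: Q = 1.600 + 0.1500 = 1.750 m³/s; C = (1.600·3.000 + 0.1500·48.20)/1.750 = 6.874 mg/L.
After outfall 2: Q = 1.750 + 0.2230 = 1.973 m³/s; C = (1.750·6.874 + 0.2230·31.00)/1.973 = 9.601 mg/L.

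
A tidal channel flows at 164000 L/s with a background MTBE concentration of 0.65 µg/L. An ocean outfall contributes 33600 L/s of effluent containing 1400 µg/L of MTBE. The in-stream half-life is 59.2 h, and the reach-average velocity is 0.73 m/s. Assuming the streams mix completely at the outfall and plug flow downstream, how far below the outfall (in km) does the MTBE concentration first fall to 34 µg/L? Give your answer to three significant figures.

437 km

Mass balance: C = (164000·0.6500 + 33600·1400) / 197600 = 47150000/197600 = 238.6 µg/L.
Half-life 59.2 h → k = ln 2 / 59.2 = 0.01171 h⁻¹ = 0.2810 d⁻¹.
Set 238.6·exp(−k·t) = 34 → t = ln(238.6/34)/k = 599100 s = 166.4 h.
Distance = v·t = 0.73·599100 = 437300 m = 437.3 km.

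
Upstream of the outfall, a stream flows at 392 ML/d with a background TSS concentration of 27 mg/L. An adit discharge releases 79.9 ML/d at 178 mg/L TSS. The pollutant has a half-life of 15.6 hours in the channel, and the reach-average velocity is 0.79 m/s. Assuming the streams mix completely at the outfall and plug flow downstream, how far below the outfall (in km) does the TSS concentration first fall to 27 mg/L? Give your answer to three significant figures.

42.6 km

Flow-weighted average: C = (392.0·27.00 + 79.90·178.0) / 471.9 = 24810/471.9 = 52.57 mg/L.
Half-life 15.6 h → k = ln 2 / 15.6 = 0.04443 h⁻¹ = 1.066 d⁻¹.
Set 52.57·exp(−k·t) = 27 → t = ln(52.57/27)/k = 53980 s = 14.99 h.
Distance = v·t = 0.79·53980 = 42640 m = 42.64 km.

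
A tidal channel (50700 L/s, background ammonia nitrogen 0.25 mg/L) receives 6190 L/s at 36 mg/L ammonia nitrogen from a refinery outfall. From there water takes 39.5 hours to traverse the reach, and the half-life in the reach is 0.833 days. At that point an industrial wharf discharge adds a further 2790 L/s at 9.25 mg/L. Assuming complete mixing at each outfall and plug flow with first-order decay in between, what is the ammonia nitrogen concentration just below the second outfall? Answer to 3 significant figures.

1.44 mg/L

Flow-weighted average: C = (50700·0.2500 + 6190·36.00) / 56890 = 235500/56890 = 4.140 mg/L; combined flow 56890 L/s.
Half-life 0.833 d → k = ln 2 / 0.833 = 0.8321 d⁻¹.
Decay over the reach: 4.140·exp(−kt) = 4.140·0.2542 = 1.052 mg/L.
Second outfall: C = (56890·1.052 + 2790·9.250)/59680 = 1.436 mg/L.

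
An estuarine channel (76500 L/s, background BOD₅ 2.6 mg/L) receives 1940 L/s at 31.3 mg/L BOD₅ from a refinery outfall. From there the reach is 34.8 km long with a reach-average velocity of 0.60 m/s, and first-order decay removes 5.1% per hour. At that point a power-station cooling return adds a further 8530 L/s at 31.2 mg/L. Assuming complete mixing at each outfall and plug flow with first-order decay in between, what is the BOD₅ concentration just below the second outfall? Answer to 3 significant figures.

4.34 mg/L

Conservation of mass: C = (76500·2.600 + 1940·31.30) / 78440 = 259600/78440 = 3.310 mg/L; combined flow 78440 L/s.
Travel time t = 34.8·1000 / 0.60 = 58000 s = 16.11 h.
5.1%/h lost → k = −ln(1 − 0.051) = 0.05235 h⁻¹.
Applying C = C₀e^(−kt): 3.310 × 0.4303 = 1.424 mg/L.
At the second outfall, C = (78440·1.424 + 8530·31.20) / (78440 + 8530) = 4.345 mg/L.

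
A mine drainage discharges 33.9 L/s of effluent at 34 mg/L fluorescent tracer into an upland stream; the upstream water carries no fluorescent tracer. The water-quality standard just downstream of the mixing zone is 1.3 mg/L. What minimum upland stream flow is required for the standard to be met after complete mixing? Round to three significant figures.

853 L/s

Set C_mix = 1.3: (Q·0 + 33.90·34.00) / (Q + 33.90) = 1.3
→ Q = 33.90·(34.00 − 1.3)/(1.3 − 0) = 852.7 L/s.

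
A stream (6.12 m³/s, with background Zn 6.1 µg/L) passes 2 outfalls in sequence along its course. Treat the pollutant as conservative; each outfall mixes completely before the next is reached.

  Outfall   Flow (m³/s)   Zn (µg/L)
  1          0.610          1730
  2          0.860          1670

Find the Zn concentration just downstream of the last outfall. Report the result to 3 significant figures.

333 µg/L

After outfall 1: Q = 6.120 + 0.6100 = 6.730 m³/s; C = (6.120·6.100 + 0.6100·1730)/6.730 = 162.4 µg/L.
After outfall 2: Q = 6.730 + 0.8600 = 7.590 m³/s; C = (6.730·162.4 + 0.8600·1670)/7.590 = 333.2 µg/L.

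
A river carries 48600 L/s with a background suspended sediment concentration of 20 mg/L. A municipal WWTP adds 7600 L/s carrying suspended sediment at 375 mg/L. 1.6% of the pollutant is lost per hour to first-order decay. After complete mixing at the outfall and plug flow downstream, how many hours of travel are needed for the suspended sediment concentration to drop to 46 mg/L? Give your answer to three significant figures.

24.2 h

Conservation of mass: C = (48600·20.00 + 7600·375.0) / 56200 = 3822000/56200 = 68.01 mg/L.
1.6%/h lost → k = −ln(1 − 0.016) = 0.01613 h⁻¹.
68.01·exp(−k·t) = 46 → t = ln(68.01/46)/k = 87260 s = 24.24 h.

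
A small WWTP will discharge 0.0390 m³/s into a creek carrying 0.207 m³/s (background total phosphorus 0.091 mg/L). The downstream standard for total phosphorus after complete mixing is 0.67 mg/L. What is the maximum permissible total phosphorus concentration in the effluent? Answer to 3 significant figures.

At the limit, (Qr·Cr + Qe·Cₑ)/(Qr + Qe) = 0.67:
Cₑ = (0.2460·0.67 − 0.2070·0.09100) / 0.03900 = 3.743 mg/L.

3.74 mg/L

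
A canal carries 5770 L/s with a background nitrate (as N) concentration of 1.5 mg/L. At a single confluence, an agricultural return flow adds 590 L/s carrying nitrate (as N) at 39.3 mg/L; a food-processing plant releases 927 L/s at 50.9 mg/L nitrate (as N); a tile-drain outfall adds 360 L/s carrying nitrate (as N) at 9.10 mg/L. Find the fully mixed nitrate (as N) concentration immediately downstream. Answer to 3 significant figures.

After mixing, C = (5770·1.500 + 590.0·39.30 + 927.0·50.90 + 360.0·9.100) / 7647 = 82300/7647 = 10.76 mg/L.

10.8 mg/L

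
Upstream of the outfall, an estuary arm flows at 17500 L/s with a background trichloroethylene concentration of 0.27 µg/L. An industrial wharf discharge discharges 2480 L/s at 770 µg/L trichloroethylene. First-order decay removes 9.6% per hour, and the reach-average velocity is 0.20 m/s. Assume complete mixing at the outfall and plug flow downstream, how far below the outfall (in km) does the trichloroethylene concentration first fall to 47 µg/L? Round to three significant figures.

Mixed concentration C = ΣQC/ΣQ = (17500·0.2700 + 2480·770.0) / 19980 = 1914000/19980 = 95.81 µg/L.
9.6%/h lost → k = −ln(1 − 0.096) = 0.1009 h⁻¹.
Set 95.81·exp(−k·t) = 47 → t = ln(95.81/47)/k = 25410 s = 7.057 h.
Distance = v·t = 0.20·25410 = 5081 m = 5.081 km.

5.08 km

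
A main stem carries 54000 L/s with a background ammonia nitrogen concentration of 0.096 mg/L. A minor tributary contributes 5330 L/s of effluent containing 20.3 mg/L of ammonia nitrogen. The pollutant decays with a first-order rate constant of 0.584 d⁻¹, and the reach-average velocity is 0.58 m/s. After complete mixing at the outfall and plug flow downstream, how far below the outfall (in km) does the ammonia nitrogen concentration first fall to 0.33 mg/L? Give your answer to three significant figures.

Flow-weighted average: C = (54000·0.09600 + 5330·20.30) / 59330 = 113400/59330 = 1.911 mg/L.
Set 1.911·exp(−k·t) = 0.33 → t = ln(1.911/0.33)/k = 259800 s = 72.18 h.
Distance = v·t = 0.58·259800 = 150700 m = 150.7 km.

151 km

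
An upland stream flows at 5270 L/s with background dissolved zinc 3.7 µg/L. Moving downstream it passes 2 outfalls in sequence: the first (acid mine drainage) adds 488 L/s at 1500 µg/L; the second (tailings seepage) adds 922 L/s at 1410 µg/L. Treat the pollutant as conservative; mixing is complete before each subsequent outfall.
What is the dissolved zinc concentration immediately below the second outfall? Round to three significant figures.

307 µg/L

Below outfall 1: Q → 5758 L/s, C = (5270·3.700 + 488.0·1500)/5758 = 130.5 µg/L.
Below outfall 2: Q → 6680 L/s, C = (5758·130.5 + 922.0·1410)/6680 = 307.1 µg/L.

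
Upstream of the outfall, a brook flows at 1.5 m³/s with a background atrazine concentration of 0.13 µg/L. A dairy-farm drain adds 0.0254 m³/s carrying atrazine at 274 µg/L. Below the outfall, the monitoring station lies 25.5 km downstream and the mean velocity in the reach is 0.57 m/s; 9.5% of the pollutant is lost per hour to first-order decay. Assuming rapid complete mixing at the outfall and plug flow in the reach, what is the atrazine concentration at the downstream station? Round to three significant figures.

1.36 µg/L

Mixed concentration C = ΣQC/ΣQ = (1.500·0.1300 + 0.02540·274.0) / 1.525 = 7.155/1.525 = 4.690 µg/L.
Travel time t = 25.5·1000 / 0.57 = 44740 s = 12.43 h.
9.5%/h lost → k = −ln(1 − 0.095) = 0.09982 h⁻¹.
First-order decay: C = 4.690·exp(−k·t) = 4.690·0.2893 = 1.357 µg/L.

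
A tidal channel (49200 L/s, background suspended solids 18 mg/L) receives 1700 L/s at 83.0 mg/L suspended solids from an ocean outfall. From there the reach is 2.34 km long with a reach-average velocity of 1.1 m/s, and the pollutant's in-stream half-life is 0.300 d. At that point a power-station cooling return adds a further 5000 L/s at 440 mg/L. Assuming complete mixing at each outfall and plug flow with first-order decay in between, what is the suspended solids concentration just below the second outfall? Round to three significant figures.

56.7 mg/L

After mixing, C = (49200·18.00 + 1700·83.00) / 50900 = 1027000/50900 = 20.17 mg/L; combined flow 50900 L/s.
Travel time t = 2.34·1000 / 1.1 = 2127 s = 0.5909 h.
Half-life 0.300 d → k = ln 2 / 0.300 = 2.310 d⁻¹.
First-order decay: C = 20.17·exp(−k·t) = 20.17·0.9447 = 19.06 mg/L.
Second outfall: C = (50900·19.06 + 5000·440.0)/55900 = 56.71 mg/L.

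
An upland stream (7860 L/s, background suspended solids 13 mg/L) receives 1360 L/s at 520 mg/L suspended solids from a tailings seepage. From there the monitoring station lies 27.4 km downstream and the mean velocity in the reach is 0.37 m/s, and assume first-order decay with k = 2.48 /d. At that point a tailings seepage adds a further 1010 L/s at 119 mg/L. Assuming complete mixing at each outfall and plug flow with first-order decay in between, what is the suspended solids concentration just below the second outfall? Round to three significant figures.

After mixing, C = (7860·13.00 + 1360·520.0) / 9220 = 809400/9220 = 87.79 mg/L; combined flow 9220 L/s.
Travel time t = 27.4·1000 / 0.37 = 74050 s = 20.57 h.
Decay over the reach: 87.79·exp(−kt) = 87.79·0.1194 = 10.48 mg/L.
At the second outfall, C = (9220·10.48 + 1010·119.0) / (9220 + 1010) = 21.19 mg/L.

21.2 mg/L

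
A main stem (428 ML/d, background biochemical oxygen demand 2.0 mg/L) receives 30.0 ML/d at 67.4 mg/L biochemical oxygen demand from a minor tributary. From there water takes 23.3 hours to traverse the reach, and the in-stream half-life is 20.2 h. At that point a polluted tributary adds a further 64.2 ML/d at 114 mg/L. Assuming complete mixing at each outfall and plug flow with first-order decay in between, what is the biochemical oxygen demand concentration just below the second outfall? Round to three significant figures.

Mass balance: C = (428.0·2.000 + 30.00·67.40) / 458.0 = 2878/458.0 = 6.284 mg/L; combined flow 458.0 ML/d.
Half-life 20.2 h → k = ln 2 / 20.2 = 0.03431 h⁻¹ = 0.8235 d⁻¹.
After decay, C = 6.284 × e^(−kt) = 6.284 × 0.4495 = 2.825 mg/L.
Second outfall: C = (458.0·2.825 + 64.20·114.0)/522.2 = 16.49 mg/L.

16.5 mg/L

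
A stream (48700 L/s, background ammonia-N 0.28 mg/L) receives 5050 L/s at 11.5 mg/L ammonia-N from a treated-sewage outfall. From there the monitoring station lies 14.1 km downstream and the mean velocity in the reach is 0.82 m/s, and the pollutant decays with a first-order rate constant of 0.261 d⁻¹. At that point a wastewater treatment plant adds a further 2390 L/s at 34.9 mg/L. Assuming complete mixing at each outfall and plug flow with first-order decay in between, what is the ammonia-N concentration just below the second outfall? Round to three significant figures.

After mixing, C = (48700·0.2800 + 5050·11.50) / 53750 = 71710/53750 = 1.334 mg/L; combined flow 53750 L/s.
Travel time t = 14.1·1000 / 0.82 = 17200 s = 4.776 h.
Applying C = C₀e^(−kt): 1.334 × 0.9494 = 1.267 mg/L.
Second outfall: C = (53750·1.267 + 2390·34.90)/56140 = 2.698 mg/L.

2.70 mg/L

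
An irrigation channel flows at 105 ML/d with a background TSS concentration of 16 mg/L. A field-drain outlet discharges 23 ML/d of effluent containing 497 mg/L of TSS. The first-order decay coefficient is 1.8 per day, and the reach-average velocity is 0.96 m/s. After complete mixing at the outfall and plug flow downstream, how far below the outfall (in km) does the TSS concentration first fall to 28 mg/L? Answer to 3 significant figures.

59.8 km

Flow-weighted average: C = (105.0·16.00 + 23.00·497.0) / 128.0 = 13110/128.0 = 102.4 mg/L.
Set 102.4·exp(−k·t) = 28 → t = ln(102.4/28)/k = 62250 s = 17.29 h.
Distance = v·t = 0.96·62250 = 59760 m = 59.76 km.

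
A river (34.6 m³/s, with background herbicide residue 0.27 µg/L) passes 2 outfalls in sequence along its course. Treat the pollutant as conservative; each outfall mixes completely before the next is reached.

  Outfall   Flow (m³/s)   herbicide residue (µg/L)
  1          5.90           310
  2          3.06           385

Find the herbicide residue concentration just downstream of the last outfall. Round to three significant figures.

69.2 µg/L

After outfall 1: Q = 34.60 + 5.900 = 40.50 m³/s; C = (34.60·0.2700 + 5.900·310.0)/40.50 = 45.39 µg/L.
After outfall 2: Q = 40.50 + 3.060 = 43.56 m³/s; C = (40.50·45.39 + 3.060·385.0)/43.56 = 69.25 µg/L.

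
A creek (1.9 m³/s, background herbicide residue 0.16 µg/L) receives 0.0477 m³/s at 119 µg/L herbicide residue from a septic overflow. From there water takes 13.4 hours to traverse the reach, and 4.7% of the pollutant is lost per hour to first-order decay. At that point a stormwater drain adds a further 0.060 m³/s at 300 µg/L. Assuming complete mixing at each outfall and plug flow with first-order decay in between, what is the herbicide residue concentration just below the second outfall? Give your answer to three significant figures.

10.5 µg/L

Mass balance: C = (1.900·0.1600 + 0.04770·119.0) / 1.948 = 5.980/1.948 = 3.070 µg/L; combined flow 1.948 m³/s.
4.7%/h lost → k = −ln(1 − 0.047) = 0.04814 h⁻¹.
First-order decay: C = 3.070·exp(−k·t) = 3.070·0.5246 = 1.611 µg/L.
Second outfall: C = (1.948·1.611 + 0.06000·300.0)/2.008 = 10.53 µg/L.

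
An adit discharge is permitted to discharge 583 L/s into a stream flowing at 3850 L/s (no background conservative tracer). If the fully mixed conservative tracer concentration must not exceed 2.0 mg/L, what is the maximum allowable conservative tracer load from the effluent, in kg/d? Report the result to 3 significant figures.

766 kg/d

Mass balance at the limit: 3850·0 + 583.0·Cₑ = 4433·2.0 → Cₑ = 15.21 mg/L.
583.0 L/s = 0.5830 m³/s. Load = 0.5830 m³/s × 15.21 g/m³ × 86 400 s/d = 766.0 kg/d.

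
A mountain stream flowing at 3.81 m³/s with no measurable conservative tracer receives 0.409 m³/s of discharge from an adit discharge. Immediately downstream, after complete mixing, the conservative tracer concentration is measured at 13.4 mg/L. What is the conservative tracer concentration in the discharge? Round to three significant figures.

Mass balance: 3.810·0 + 0.4090·Cₑ = 4.219·13.40
→ Cₑ = (4.219·13.40 − 3.810·0) / 0.4090 = 138.2 mg/L.

138 mg/L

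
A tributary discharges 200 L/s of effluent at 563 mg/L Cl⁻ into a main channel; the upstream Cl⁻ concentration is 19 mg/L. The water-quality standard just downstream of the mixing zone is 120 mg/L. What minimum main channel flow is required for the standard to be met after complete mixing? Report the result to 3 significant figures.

Set C_mix = 120: (Q·19.00 + 200.0·563.0) / (Q + 200.0) = 120
→ Q = 200.0·(563.0 − 120)/(120 − 19.00) = 877.2 L/s.

877 L/s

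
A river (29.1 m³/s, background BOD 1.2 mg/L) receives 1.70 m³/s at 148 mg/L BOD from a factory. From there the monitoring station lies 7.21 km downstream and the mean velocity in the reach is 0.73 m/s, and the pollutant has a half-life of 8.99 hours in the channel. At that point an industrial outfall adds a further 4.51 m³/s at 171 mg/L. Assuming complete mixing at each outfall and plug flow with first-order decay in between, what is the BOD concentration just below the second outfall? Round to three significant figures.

28.4 mg/L

Flow-weighted average: C = (29.10·1.200 + 1.700·148.0) / 30.80 = 286.5/30.80 = 9.303 mg/L; combined flow 30.80 m³/s.
Travel time t = 7.21·1000 / 0.73 = 9877 s = 2.744 h.
Half-life 8.99 h → k = ln 2 / 8.99 = 0.07710 h⁻¹ = 1.850 d⁻¹.
Decay over the reach: 9.303·exp(−kt) = 9.303·0.8093 = 7.529 mg/L.
Second outfall: C = (30.80·7.529 + 4.510·171.0)/35.31 = 28.41 mg/L.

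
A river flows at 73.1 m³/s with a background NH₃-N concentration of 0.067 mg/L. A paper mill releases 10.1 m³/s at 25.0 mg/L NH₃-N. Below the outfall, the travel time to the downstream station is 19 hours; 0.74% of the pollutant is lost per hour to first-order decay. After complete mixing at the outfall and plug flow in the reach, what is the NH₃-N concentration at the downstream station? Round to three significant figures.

Conservation of mass: C = (73.10·0.06700 + 10.10·25.00) / 83.20 = 257.4/83.20 = 3.094 mg/L.
0.74%/h lost → k = −ln(1 − 0.0074) = 0.007428 h⁻¹.
After decay, C = 3.094 × e^(−kt) = 3.094 × 0.8684 = 2.687 mg/L.

2.69 mg/L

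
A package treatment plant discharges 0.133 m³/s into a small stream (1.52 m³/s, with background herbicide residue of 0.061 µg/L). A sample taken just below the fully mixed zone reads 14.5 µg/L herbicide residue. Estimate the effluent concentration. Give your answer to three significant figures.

Mass balance: 1.520·0.06100 + 0.1330·Cₑ = 1.653·14.50
→ Cₑ = (1.653·14.50 − 1.520·0.06100) / 0.1330 = 179.5 µg/L.

180 µg/L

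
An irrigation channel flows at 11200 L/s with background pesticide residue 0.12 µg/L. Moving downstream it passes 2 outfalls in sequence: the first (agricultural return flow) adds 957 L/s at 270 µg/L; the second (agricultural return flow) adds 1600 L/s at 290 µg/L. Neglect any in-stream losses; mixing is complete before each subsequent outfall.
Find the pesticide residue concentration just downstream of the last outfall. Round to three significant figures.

After outfall 1: Q = 11200 + 957.0 = 12160 L/s; C = (11200·0.1200 + 957.0·270.0)/12160 = 21.36 µg/L.
After outfall 2: Q = 12160 + 1600 = 13760 L/s; C = (12160·21.36 + 1600·290.0)/13760 = 52.61 µg/L.

52.6 µg/L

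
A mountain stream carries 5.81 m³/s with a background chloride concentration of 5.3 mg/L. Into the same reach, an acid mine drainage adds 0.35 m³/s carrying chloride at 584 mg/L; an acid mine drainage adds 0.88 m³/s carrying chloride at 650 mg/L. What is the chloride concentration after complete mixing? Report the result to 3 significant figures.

Mass balance: C = (5.810·5.300 + 0.3500·584.0 + 0.8800·650.0) / 7.040 = 807.2/7.040 = 114.7 mg/L.

115 mg/L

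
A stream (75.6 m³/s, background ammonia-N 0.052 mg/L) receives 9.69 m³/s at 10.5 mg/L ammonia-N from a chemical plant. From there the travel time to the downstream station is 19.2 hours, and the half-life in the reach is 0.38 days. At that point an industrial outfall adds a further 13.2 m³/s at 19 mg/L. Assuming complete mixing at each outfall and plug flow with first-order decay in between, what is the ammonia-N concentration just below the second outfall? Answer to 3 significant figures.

2.80 mg/L

Flow-weighted average: C = (75.60·0.05200 + 9.690·10.50) / 85.29 = 105.7/85.29 = 1.239 mg/L; combined flow 85.29 m³/s.
Half-life 0.38 d → k = ln 2 / 0.38 = 1.824 d⁻¹.
Decay over the reach: 1.239·exp(−kt) = 1.239·0.2324 = 0.2880 mg/L.
At the second outfall, C = (85.29·0.2880 + 13.20·19.00) / (85.29 + 13.20) = 2.796 mg/L.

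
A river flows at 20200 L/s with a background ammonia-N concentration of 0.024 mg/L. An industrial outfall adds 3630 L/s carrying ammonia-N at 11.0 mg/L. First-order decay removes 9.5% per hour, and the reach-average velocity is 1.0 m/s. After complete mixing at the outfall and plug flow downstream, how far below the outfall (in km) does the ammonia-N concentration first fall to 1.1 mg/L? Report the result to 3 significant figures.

15.6 km

Mass balance: C = (20200·0.02400 + 3630·11.00) / 23830 = 40410/23830 = 1.696 mg/L.
9.5%/h lost → k = −ln(1 − 0.095) = 0.09982 h⁻¹.
Set 1.696·exp(−k·t) = 1.1 → t = ln(1.696/1.1)/k = 15610 s = 4.337 h.
Distance = v·t = 1.0·15610 = 15610 m = 15.61 km.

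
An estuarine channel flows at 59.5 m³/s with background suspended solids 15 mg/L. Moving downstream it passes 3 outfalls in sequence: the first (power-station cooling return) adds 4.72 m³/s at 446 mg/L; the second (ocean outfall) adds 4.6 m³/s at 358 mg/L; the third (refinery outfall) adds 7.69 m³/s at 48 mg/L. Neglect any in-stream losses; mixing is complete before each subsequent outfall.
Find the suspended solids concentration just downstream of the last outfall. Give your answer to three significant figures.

65.5 mg/L

Outfall 1: combined Q = 64.22 m³/s; C = (59.50·15.00 + 4.720·446.0)/64.22 = 46.68 mg/L.
Outfall 2: combined Q = 68.82 m³/s; C = (64.22·46.68 + 4.600·358.0)/68.82 = 67.49 mg/L.
Outfall 3: combined Q = 76.51 m³/s; C = (68.82·67.49 + 7.690·48.00)/76.51 = 65.53 mg/L.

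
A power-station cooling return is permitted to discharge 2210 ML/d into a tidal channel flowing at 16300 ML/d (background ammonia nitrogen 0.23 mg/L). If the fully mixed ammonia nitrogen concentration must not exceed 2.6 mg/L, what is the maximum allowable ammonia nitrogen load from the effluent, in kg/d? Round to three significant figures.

44400 kg/d

Mass balance at the limit: 16300·0.2300 + 2210·Cₑ = 18510·2.6 → Cₑ = 20.08 mg/L.
2210 ML/d = 25.58 m³/s. Load = 25.58 m³/s × 20.08 g/m³ × 86 400 s/d = 44380 kg/d.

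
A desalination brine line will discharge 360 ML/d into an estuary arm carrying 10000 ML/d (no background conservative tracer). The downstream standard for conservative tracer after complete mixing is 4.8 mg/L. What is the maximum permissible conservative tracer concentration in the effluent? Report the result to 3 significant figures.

At the limit, (Qr·Cr + Qe·Cₑ)/(Qr + Qe) = 4.8:
Cₑ = (10360·4.8 − 10000·0) / 360.0 = 138.1 mg/L.

138 mg/L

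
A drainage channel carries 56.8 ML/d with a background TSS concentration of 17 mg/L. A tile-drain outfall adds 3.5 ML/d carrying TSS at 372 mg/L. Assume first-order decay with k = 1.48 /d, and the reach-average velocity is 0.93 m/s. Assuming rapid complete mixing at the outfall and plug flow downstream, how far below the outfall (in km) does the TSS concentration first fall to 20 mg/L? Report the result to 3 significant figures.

After mixing, C = (56.80·17.00 + 3.500·372.0) / 60.30 = 2268/60.30 = 37.61 mg/L.
Set 37.61·exp(−k·t) = 20 → t = ln(37.61/20)/k = 36860 s = 10.24 h.
Distance = v·t = 0.93·36860 = 34280 m = 34.28 km.

34.3 km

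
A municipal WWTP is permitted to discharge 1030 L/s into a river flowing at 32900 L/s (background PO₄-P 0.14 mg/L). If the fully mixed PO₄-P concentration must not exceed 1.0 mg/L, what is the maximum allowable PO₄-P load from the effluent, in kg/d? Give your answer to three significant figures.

2530 kg/d

Mass balance at the limit: 32900·0.1400 + 1030·Cₑ = 33930·1.0 → Cₑ = 28.47 mg/L.
1030 L/s = 1.030 m³/s. Load = 1.030 m³/s × 28.47 g/m³ × 86 400 s/d = 2534 kg/d.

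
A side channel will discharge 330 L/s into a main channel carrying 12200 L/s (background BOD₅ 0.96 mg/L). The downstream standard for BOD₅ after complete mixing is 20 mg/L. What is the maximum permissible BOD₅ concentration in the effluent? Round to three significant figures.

At the limit, (Qr·Cr + Qe·Cₑ)/(Qr + Qe) = 20:
Cₑ = (12530·20 − 12200·0.9600) / 330.0 = 723.9 mg/L.

724 mg/L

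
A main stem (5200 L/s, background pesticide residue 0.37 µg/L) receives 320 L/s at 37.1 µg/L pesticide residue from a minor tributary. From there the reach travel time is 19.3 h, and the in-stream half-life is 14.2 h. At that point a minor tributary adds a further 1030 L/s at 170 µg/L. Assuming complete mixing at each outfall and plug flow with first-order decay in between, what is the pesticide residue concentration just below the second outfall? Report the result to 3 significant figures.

Mixed concentration C = ΣQC/ΣQ = (5200·0.3700 + 320.0·37.10) / 5520 = 13800/5520 = 2.499 µg/L; combined flow 5520 L/s.
Half-life 14.2 h → k = ln 2 / 14.2 = 0.04881 h⁻¹ = 1.172 d⁻¹.
After decay, C = 2.499 × e^(−kt) = 2.499 × 0.3898 = 0.9742 µg/L.
At the second outfall, C = (5520·0.9742 + 1030·170.0) / (5520 + 1030) = 27.55 µg/L.

27.6 µg/L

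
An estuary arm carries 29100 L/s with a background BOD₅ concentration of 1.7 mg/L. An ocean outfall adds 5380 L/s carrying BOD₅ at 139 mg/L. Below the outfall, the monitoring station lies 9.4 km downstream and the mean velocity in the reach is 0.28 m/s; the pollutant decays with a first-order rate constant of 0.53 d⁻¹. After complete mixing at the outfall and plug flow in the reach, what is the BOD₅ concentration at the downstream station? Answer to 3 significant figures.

18.8 mg/L

Mass balance: C = (29100·1.700 + 5380·139.0) / 34480 = 797300/34480 = 23.12 mg/L.
Travel time t = 9.4·1000 / 0.28 = 33570 s = 9.325 h.
Decay over the reach: 23.12·exp(−kt) = 23.12·0.8139 = 18.82 mg/L.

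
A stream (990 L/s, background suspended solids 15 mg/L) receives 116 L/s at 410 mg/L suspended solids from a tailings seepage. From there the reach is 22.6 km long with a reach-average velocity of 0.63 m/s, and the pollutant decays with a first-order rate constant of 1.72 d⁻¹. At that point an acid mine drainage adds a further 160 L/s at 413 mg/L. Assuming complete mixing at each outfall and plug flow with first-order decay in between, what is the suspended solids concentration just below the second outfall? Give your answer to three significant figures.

76.3 mg/L

Mixed concentration C = ΣQC/ΣQ = (990.0·15.00 + 116.0·410.0) / 1106 = 62410/1106 = 56.43 mg/L; combined flow 1106 L/s.
Travel time t = 22.6·1000 / 0.63 = 35870 s = 9.965 h.
After decay, C = 56.43 × e^(−kt) = 56.43 × 0.4896 = 27.63 mg/L.
Second outfall: C = (1106·27.63 + 160.0·413.0)/1266 = 76.33 mg/L.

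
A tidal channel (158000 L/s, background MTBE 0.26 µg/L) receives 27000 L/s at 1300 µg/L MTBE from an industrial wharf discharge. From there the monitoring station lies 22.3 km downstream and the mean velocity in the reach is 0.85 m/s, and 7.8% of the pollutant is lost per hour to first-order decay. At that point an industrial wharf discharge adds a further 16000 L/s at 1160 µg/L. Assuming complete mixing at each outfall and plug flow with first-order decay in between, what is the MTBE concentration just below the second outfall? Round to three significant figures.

After mixing, C = (158000·0.2600 + 27000·1300) / 185000 = 35140000/185000 = 190.0 µg/L; combined flow 185000 L/s.
Travel time t = 22.3·1000 / 0.85 = 26240 s = 7.288 h.
7.8%/h lost → k = −ln(1 − 0.078) = 0.08121 h⁻¹.
After decay, C = 190.0 × e^(−kt) = 190.0 × 0.5533 = 105.1 µg/L.
At the second outfall, C = (185000·105.1 + 16000·1160) / (185000 + 16000) = 189.1 µg/L.

189 µg/L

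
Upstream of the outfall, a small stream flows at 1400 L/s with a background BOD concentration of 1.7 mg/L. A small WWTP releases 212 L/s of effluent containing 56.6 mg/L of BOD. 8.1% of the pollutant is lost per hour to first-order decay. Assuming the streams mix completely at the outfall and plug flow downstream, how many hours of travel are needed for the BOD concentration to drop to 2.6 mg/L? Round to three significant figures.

After mixing, C = (1400·1.700 + 212.0·56.60) / 1612 = 14380/1612 = 8.920 mg/L.
8.1%/h lost → k = −ln(1 − 0.081) = 0.08447 h⁻¹.
8.920·exp(−k·t) = 2.6 → t = ln(8.920/2.6)/k = 52540 s = 14.59 h.

14.6 h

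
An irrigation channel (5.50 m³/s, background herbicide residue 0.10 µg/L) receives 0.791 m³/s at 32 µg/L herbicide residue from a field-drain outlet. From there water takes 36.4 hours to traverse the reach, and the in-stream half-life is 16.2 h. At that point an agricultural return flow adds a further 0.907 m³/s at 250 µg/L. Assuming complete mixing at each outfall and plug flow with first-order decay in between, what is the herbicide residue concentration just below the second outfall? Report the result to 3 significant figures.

32.3 µg/L

Conservation of mass: C = (5.500·0.1000 + 0.7910·32.00) / 6.291 = 25.86/6.291 = 4.111 µg/L; combined flow 6.291 m³/s.
Half-life 16.2 h → k = ln 2 / 16.2 = 0.04279 h⁻¹ = 1.027 d⁻¹.
Applying C = C₀e^(−kt): 4.111 × 0.2107 = 0.8661 µg/L.
At the second outfall, C = (6.291·0.8661 + 0.9070·250.0) / (6.291 + 0.9070) = 32.26 µg/L.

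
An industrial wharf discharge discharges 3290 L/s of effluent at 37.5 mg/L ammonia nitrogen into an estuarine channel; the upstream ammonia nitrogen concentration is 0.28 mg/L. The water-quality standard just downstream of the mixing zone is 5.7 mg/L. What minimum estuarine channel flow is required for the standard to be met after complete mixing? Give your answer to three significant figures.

Set C_mix = 5.7: (Q·0.2800 + 3290·37.50) / (Q + 3290) = 5.7
→ Q = 3290·(37.50 − 5.7)/(5.7 − 0.2800) = 19300 L/s.

19300 L/s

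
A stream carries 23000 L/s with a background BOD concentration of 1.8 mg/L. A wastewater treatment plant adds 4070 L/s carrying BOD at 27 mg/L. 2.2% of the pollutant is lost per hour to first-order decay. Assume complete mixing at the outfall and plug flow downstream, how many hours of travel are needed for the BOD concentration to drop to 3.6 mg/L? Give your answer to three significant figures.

Conservation of mass: C = (23000·1.800 + 4070·27.00) / 27070 = 151300/27070 = 5.589 mg/L.
2.2%/h lost → k = −ln(1 − 0.022) = 0.02225 h⁻¹.
5.589·exp(−k·t) = 3.6 → t = ln(5.589/3.6)/k = 71180 s = 19.77 h.

19.8 h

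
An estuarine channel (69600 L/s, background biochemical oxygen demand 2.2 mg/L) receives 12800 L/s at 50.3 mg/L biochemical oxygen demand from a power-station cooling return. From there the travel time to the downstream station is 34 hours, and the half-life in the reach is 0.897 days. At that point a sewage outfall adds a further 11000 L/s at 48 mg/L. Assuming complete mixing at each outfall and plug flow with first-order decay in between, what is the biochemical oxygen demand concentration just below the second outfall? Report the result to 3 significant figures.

Mixed concentration C = ΣQC/ΣQ = (69600·2.200 + 12800·50.30) / 82400 = 797000/82400 = 9.672 mg/L; combined flow 82400 L/s.
Half-life 0.897 d → k = ln 2 / 0.897 = 0.7727 d⁻¹.
Applying C = C₀e^(−kt): 9.672 × 0.3346 = 3.237 mg/L.
At the second outfall, C = (82400·3.237 + 11000·48.00) / (82400 + 11000) = 8.508 mg/L.

8.51 mg/L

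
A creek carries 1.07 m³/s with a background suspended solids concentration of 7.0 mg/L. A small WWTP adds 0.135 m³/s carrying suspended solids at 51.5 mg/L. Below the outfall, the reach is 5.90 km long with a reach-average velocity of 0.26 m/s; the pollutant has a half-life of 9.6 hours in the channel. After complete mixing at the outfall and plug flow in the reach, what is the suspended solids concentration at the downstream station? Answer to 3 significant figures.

7.60 mg/L

After mixing, C = (1.070·7.000 + 0.1350·51.50) / 1.205 = 14.44/1.205 = 11.99 mg/L.
Travel time t = 5.90·1000 / 0.26 = 22690 s = 6.303 h.
Half-life 9.6 h → k = ln 2 / 9.6 = 0.07220 h⁻¹ = 1.733 d⁻¹.
Decay over the reach: 11.99·exp(−kt) = 11.99·0.6344 = 7.603 mg/L.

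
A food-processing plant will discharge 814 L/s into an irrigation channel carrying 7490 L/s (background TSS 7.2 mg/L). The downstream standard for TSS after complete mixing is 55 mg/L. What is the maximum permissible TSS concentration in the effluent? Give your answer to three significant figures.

495 mg/L

At the limit, (Qr·Cr + Qe·Cₑ)/(Qr + Qe) = 55:
Cₑ = (8304·55 − 7490·7.200) / 814.0 = 494.8 mg/L.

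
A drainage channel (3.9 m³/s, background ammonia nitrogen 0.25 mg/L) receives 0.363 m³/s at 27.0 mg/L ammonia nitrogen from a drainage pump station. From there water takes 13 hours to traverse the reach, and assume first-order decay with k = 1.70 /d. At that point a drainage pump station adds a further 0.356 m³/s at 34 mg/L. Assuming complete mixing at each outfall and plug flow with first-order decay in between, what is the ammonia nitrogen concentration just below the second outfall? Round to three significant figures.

3.55 mg/L

Flow-weighted average: C = (3.900·0.2500 + 0.3630·27.00) / 4.263 = 10.78/4.263 = 2.528 mg/L; combined flow 4.263 m³/s.
After decay, C = 2.528 × e^(−kt) = 2.528 × 0.3982 = 1.007 mg/L.
At the second outfall, C = (4.263·1.007 + 0.3560·34.00) / (4.263 + 0.3560) = 3.549 mg/L.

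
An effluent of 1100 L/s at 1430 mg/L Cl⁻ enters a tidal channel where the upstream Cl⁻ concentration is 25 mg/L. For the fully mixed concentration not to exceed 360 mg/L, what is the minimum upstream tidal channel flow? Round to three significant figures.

3510 L/s

Set C_mix = 360: (Q·25.00 + 1100·1430) / (Q + 1100) = 360
→ Q = 1100·(1430 − 360)/(360 − 25.00) = 3513 L/s.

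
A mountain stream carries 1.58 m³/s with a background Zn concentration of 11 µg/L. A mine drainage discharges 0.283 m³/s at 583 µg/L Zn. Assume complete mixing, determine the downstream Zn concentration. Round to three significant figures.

97.9 µg/L

Conservation of mass: C = (1.580·11.00 + 0.2830·583.0) / 1.863 = 182.4/1.863 = 97.89 µg/L.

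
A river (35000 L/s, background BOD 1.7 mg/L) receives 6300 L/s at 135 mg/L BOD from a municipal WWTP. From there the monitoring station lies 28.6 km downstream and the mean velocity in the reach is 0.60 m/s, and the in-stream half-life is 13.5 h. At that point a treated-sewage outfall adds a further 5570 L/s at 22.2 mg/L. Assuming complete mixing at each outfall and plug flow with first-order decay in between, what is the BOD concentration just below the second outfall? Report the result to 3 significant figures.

12.5 mg/L

Mixed concentration C = ΣQC/ΣQ = (35000·1.700 + 6300·135.0) / 41300 = 910000/41300 = 22.03 mg/L; combined flow 41300 L/s.
Travel time t = 28.6·1000 / 0.60 = 47670 s = 13.24 h.
Half-life 13.5 h → k = ln 2 / 13.5 = 0.05134 h⁻¹ = 1.232 d⁻¹.
Decay over the reach: 22.03·exp(−kt) = 22.03·0.5067 = 11.16 mg/L.
At the second outfall, C = (41300·11.16 + 5570·22.20) / (41300 + 5570) = 12.48 mg/L.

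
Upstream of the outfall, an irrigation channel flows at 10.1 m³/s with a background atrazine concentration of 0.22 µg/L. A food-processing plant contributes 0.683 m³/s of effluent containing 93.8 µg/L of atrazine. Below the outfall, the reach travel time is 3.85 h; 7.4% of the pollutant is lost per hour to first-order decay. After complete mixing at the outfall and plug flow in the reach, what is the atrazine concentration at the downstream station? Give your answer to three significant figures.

Flow-weighted average: C = (10.10·0.2200 + 0.6830·93.80) / 10.78 = 66.29/10.78 = 6.147 µg/L.
7.4%/h lost → k = −ln(1 − 0.074) = 0.07688 h⁻¹.
Applying C = C₀e^(−kt): 6.147 × 0.7438 = 4.572 µg/L.

4.57 µg/L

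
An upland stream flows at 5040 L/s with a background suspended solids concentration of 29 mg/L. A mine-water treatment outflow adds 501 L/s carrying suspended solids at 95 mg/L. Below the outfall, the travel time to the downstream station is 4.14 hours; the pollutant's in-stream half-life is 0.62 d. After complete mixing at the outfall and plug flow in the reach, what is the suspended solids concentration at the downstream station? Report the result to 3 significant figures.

Flow-weighted average: C = (5040·29.00 + 501.0·95.00) / 5541 = 193800/5541 = 34.97 mg/L.
Half-life 0.62 d → k = ln 2 / 0.62 = 1.118 d⁻¹.
Decay over the reach: 34.97·exp(−kt) = 34.97·0.8246 = 28.83 mg/L.

28.8 mg/L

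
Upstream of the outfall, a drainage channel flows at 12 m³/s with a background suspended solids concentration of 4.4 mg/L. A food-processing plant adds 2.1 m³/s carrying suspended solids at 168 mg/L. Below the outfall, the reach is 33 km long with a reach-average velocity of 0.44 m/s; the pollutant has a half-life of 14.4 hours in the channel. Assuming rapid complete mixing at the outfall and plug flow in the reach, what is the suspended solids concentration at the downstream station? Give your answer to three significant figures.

Mass balance: C = (12.00·4.400 + 2.100·168.0) / 14.10 = 405.6/14.10 = 28.77 mg/L.
Travel time t = 33·1000 / 0.44 = 75000 s = 20.83 h.
Half-life 14.4 h → k = ln 2 / 14.4 = 0.04814 h⁻¹ = 1.155 d⁻¹.
Decay over the reach: 28.77·exp(−kt) = 28.77·0.3668 = 10.55 mg/L.

10.6 mg/L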